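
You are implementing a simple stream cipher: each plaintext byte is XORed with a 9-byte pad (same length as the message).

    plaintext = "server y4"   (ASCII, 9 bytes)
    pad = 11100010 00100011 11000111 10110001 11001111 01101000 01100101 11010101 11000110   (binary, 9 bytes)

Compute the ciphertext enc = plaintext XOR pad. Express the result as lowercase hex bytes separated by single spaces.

byte 0: 115 xor 226 = 145
byte 1: 101 xor  35 =  70
byte 2: 114 xor 199 = 181
byte 3: 118 xor 177 = 199
byte 4: 101 xor 207 = 170
byte 5: 114 xor 104 =  26
byte 6:  32 xor 101 =  69
byte 7: 121 xor 213 = 172
byte 8:  52 xor 198 = 242

91 46 b5 c7 aa 1a 45 ac f2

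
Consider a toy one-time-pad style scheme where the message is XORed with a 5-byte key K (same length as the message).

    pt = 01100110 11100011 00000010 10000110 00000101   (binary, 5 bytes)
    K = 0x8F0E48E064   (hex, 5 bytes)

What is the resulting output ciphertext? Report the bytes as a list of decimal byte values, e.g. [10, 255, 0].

[233, 237, 74, 102, 97]

01100110 xor 10001111 = 11101001
11100011 xor 00001110 = 11101101
00000010 xor 01001000 = 01001010
10000110 xor 11100000 = 01100110
00000101 xor 01100100 = 01100001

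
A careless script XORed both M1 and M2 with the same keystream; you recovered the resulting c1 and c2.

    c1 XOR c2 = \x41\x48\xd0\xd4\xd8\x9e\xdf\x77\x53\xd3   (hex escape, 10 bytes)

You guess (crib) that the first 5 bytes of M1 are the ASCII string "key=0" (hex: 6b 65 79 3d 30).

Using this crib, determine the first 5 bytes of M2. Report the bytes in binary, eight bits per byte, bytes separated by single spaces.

00101010 00101101 10101001 11101001 11101000

Since c1 ⊕ c2 = M1 ⊕ M2, XORing with the guessed M1 bytes yields the corresponding M2 bytes: M2 = (c1 ⊕ c2) ⊕ M1.
01000001 ^ 01101011 = 00101010
01001000 ^ 01100101 = 00101101
11010000 ^ 01111001 = 10101001
11010100 ^ 00111101 = 11101001
11011000 ^ 00110000 = 11101000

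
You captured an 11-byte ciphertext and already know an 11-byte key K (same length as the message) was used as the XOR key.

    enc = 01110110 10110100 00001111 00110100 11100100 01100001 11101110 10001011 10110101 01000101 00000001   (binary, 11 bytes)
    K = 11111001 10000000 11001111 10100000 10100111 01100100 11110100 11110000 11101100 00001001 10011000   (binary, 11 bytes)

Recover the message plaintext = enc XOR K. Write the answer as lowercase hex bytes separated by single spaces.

byte 0: 01110110 XOR 11111001 = 10001111
byte 1: 10110100 XOR 10000000 = 00110100
byte 2: 00001111 XOR 11001111 = 11000000
byte 3: 00110100 XOR 10100000 = 10010100
byte 4: 11100100 XOR 10100111 = 01000011
byte 5: 01100001 XOR 01100100 = 00000101
byte 6: 11101110 XOR 11110100 = 00011010
byte 7: 10001011 XOR 11110000 = 01111011
byte 8: 10110101 XOR 11101100 = 01011001
byte 9: 01000101 XOR 00001001 = 01001100
byte 10: 00000001 XOR 10011000 = 10011001

8f 34 c0 94 43 05 1a 7b 59 4c 99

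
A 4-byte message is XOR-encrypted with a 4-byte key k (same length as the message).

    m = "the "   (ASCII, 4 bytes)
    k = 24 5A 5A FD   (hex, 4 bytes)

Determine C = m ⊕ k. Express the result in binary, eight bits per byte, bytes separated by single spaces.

01010000 00110010 00111111 11011101

116 xor  36 =  80
104 xor  90 =  50
101 xor  90 =  63
 32 xor 253 = 221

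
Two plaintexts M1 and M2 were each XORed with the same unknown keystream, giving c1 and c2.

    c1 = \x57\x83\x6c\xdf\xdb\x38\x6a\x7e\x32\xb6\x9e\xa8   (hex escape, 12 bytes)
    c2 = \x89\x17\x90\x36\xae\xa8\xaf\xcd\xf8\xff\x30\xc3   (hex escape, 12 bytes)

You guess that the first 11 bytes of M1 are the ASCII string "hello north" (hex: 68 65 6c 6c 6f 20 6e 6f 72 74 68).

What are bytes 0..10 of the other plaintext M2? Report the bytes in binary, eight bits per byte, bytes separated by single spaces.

10110110 11110001 10010000 10000101 00011010 10110000 10101011 11011100 10111000 00111101 11000110

First, c1 ⊕ c2 = (M1 ⊕ K) ⊕ (M2 ⊕ K) = M1 ⊕ M2, so the key drops out. Then M2 = (M1 ⊕ M2) ⊕ M1 over the first 11 bytes.
byte 0: (57 ^ 89) ^ 68 = de ^ 68 = b6
byte 1: (83 ^ 17) ^ 65 = 94 ^ 65 = f1
byte 2: (6c ^ 90) ^ 6c = fc ^ 6c = 90
byte 3: (df ^ 36) ^ 6c = e9 ^ 6c = 85
byte 4: (db ^ ae) ^ 6f = 75 ^ 6f = 1a
byte 5: (38 ^ a8) ^ 20 = 90 ^ 20 = b0
byte 6: (6a ^ af) ^ 6e = c5 ^ 6e = ab
byte 7: (7e ^ cd) ^ 6f = b3 ^ 6f = dc
byte 8: (32 ^ f8) ^ 72 = ca ^ 72 = b8
byte 9: (b6 ^ ff) ^ 74 = 49 ^ 74 = 3d
byte 10: (9e ^ 30) ^ 68 = ae ^ 68 = c6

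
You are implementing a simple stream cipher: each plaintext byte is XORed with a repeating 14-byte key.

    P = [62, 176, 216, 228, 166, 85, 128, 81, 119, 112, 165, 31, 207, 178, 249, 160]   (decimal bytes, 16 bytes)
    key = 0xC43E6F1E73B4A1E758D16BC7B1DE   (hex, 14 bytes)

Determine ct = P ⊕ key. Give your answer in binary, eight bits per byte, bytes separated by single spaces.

The 14-byte key repeats, so the effective keystream is c4 3e 6f 1e 73 b4 a1 e7 58 d1 6b c7 b1 de c4 3e.
byte 0: 3e XOR c4 = fa
byte 1: b0 XOR 3e = 8e
byte 2: d8 XOR 6f = b7
byte 3: e4 XOR 1e = fa
byte 4: a6 XOR 73 = d5
byte 5: 55 XOR b4 = e1
byte 6: 80 XOR a1 = 21
byte 7: 51 XOR e7 = b6
byte 8: 77 XOR 58 = 2f
byte 9: 70 XOR d1 = a1
byte 10: a5 XOR 6b = ce
byte 11: 1f XOR c7 = d8
byte 12: cf XOR b1 = 7e
byte 13: b2 XOR de = 6c
byte 14: f9 XOR c4 = 3d
byte 15: a0 XOR 3e = 9e

11111010 10001110 10110111 11111010 11010101 11100001 00100001 10110110 00101111 10100001 11001110 11011000 01111110 01101100 00111101 10011110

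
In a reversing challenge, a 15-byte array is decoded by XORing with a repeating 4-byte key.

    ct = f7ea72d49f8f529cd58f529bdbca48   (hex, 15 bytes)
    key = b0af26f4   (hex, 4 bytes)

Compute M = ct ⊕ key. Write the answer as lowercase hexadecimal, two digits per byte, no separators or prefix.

The 4-byte key repeats, so the effective keystream is b0 af 26 f4 b0 af 26 f4 b0 af 26 f4 b0 af 26.
byte 0: f7 ⊕ b0 = 47
byte 1: ea ⊕ af = 45
byte 2: 72 ⊕ 26 = 54
byte 3: d4 ⊕ f4 = 20
byte 4: 9f ⊕ b0 = 2f
byte 5: 8f ⊕ af = 20
byte 6: 52 ⊕ 26 = 74
byte 7: 9c ⊕ f4 = 68
byte 8: d5 ⊕ b0 = 65
byte 9: 8f ⊕ af = 20
byte 10: 52 ⊕ 26 = 74
byte 11: 9b ⊕ f4 = 6f
byte 12: db ⊕ b0 = 6b
byte 13: ca ⊕ af = 65
byte 14: 48 ⊕ 26 = 6e

474554202f2074686520746f6b656e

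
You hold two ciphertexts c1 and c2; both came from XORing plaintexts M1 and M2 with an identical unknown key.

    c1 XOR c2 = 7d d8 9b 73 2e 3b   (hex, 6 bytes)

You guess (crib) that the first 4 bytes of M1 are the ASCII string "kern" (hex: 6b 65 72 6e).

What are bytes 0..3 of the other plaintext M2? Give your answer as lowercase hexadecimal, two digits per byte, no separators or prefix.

Since c1 ⊕ c2 = M1 ⊕ M2, XORing with the guessed M1 bytes yields the corresponding M2 bytes: M2 = (c1 ⊕ c2) ⊕ M1.
7d ^ 6b = 16
d8 ^ 65 = bd
9b ^ 72 = e9
73 ^ 6e = 1d

16bde91d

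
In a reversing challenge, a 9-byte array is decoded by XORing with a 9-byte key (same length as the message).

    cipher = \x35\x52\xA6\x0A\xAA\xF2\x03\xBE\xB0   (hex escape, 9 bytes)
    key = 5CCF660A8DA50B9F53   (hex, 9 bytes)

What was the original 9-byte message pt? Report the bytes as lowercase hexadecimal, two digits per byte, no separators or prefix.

XOR is its own inverse, so applying the key byte-wise gives the result directly.
35 ^ 5c = 69
52 ^ cf = 9d
a6 ^ 66 = c0
0a ^ 0a = 00
aa ^ 8d = 27
f2 ^ a5 = 57
03 ^ 0b = 08
be ^ 9f = 21
b0 ^ 53 = e3

699dc00027570821e3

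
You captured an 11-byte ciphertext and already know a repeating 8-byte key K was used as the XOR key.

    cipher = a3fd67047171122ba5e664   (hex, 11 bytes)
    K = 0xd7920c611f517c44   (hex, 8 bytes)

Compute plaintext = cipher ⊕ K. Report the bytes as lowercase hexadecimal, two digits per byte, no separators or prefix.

The 8-byte key repeats, so the effective keystream is d7 92 0c 61 1f 51 7c 44 d7 92 0c.
byte 0: 10100011 ^ 11010111 = 01110100
byte 1: 11111101 ^ 10010010 = 01101111
byte 2: 01100111 ^ 00001100 = 01101011
byte 3: 00000100 ^ 01100001 = 01100101
byte 4: 01110001 ^ 00011111 = 01101110
byte 5: 01110001 ^ 01010001 = 00100000
byte 6: 00010010 ^ 01111100 = 01101110
byte 7: 00101011 ^ 01000100 = 01101111
byte 8: 10100101 ^ 11010111 = 01110010
byte 9: 11100110 ^ 10010010 = 01110100
byte 10: 01100100 ^ 00001100 = 01101000

746f6b656e206e6f727468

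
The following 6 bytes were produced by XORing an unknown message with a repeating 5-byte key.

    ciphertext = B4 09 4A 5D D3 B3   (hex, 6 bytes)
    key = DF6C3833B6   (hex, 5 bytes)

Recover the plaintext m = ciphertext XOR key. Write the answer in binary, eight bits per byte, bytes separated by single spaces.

01101011 01100101 01110010 01101110 01100101 01101100

The 5-byte key repeats, so the effective keystream is df 6c 38 33 b6 df.
byte 0: 10110100 ^ 11011111 = 01101011
byte 1: 00001001 ^ 01101100 = 01100101
byte 2: 01001010 ^ 00111000 = 01110010
byte 3: 01011101 ^ 00110011 = 01101110
byte 4: 11010011 ^ 10110110 = 01100101
byte 5: 10110011 ^ 11011111 = 01101100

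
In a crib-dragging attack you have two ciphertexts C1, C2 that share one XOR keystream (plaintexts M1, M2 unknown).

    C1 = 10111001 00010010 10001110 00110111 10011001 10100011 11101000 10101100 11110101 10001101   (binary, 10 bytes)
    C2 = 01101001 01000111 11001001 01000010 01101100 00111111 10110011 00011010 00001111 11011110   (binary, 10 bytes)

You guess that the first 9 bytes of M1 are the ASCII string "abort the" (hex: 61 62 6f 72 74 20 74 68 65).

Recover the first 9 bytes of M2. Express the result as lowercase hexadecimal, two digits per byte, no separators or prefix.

First, C1 ⊕ C2 = (M1 ⊕ K) ⊕ (M2 ⊕ K) = M1 ⊕ M2, so the key drops out. Then M2 = (M1 ⊕ M2) ⊕ M1 over the first 9 bytes.
byte 0: (b9 ⊕ 69) ⊕ 61 = d0 ⊕ 61 = b1
byte 1: (12 ⊕ 47) ⊕ 62 = 55 ⊕ 62 = 37
byte 2: (8e ⊕ c9) ⊕ 6f = 47 ⊕ 6f = 28
byte 3: (37 ⊕ 42) ⊕ 72 = 75 ⊕ 72 = 07
byte 4: (99 ⊕ 6c) ⊕ 74 = f5 ⊕ 74 = 81
byte 5: (a3 ⊕ 3f) ⊕ 20 = 9c ⊕ 20 = bc
byte 6: (e8 ⊕ b3) ⊕ 74 = 5b ⊕ 74 = 2f
byte 7: (ac ⊕ 1a) ⊕ 68 = b6 ⊕ 68 = de
byte 8: (f5 ⊕ 0f) ⊕ 65 = fa ⊕ 65 = 9f

b137280781bc2fde9f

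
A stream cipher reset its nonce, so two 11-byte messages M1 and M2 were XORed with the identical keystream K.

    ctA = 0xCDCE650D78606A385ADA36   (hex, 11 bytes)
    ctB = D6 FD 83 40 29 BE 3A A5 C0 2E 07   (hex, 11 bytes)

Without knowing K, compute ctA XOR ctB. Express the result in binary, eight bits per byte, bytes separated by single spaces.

00011011 00110011 11100110 01001101 01010001 11011110 01010000 10011101 10011010 11110100 00110001

ctA ⊕ ctB = (M1 ⊕ K) ⊕ (M2 ⊕ K) = M1 ⊕ M2 — the shared key cancels under XOR.
cd ^ d6 = 1b
ce ^ fd = 33
65 ^ 83 = e6
0d ^ 40 = 4d
78 ^ 29 = 51
60 ^ be = de
6a ^ 3a = 50
38 ^ a5 = 9d
5a ^ c0 = 9a
da ^ 2e = f4
36 ^ 07 = 31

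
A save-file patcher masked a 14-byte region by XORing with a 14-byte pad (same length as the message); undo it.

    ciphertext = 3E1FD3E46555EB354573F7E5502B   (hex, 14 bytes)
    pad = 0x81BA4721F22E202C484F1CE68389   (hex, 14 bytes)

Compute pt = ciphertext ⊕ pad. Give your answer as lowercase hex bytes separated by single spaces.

bf a5 94 c5 97 7b cb 19 0d 3c eb 03 d3 a2

3e ⊕ 81 = bf
1f ⊕ ba = a5
d3 ⊕ 47 = 94
e4 ⊕ 21 = c5
65 ⊕ f2 = 97
55 ⊕ 2e = 7b
eb ⊕ 20 = cb
35 ⊕ 2c = 19
45 ⊕ 48 = 0d
73 ⊕ 4f = 3c
f7 ⊕ 1c = eb
e5 ⊕ e6 = 03
50 ⊕ 83 = d3
2b ⊕ 89 = a2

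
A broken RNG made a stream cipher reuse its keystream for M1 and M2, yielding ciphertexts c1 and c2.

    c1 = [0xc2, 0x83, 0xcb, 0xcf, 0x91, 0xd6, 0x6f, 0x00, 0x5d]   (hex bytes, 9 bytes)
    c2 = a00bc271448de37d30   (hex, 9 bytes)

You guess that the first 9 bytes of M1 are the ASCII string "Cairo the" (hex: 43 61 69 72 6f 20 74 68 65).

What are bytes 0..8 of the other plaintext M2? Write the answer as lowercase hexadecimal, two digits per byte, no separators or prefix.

21e960ccba7bf81508

First, c1 ⊕ c2 = (M1 ⊕ K) ⊕ (M2 ⊕ K) = M1 ⊕ M2, so the key drops out. Then M2 = (M1 ⊕ M2) ⊕ M1 over the first 9 bytes.
byte 0: (c2 XOR a0) XOR 43 = 62 XOR 43 = 21
byte 1: (83 XOR 0b) XOR 61 = 88 XOR 61 = e9
byte 2: (cb XOR c2) XOR 69 = 09 XOR 69 = 60
byte 3: (cf XOR 71) XOR 72 = be XOR 72 = cc
byte 4: (91 XOR 44) XOR 6f = d5 XOR 6f = ba
byte 5: (d6 XOR 8d) XOR 20 = 5b XOR 20 = 7b
byte 6: (6f XOR e3) XOR 74 = 8c XOR 74 = f8
byte 7: (00 XOR 7d) XOR 68 = 7d XOR 68 = 15
byte 8: (5d XOR 30) XOR 65 = 6d XOR 65 = 08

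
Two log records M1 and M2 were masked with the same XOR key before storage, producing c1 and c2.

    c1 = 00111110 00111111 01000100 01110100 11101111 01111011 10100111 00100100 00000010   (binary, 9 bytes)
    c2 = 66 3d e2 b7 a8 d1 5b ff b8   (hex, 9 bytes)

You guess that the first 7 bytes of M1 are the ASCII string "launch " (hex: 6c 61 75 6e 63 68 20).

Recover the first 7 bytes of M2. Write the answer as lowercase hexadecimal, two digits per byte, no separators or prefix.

3463d3ad24c2dc

First, c1 ⊕ c2 = (M1 ⊕ K) ⊕ (M2 ⊕ K) = M1 ⊕ M2, so the key drops out. Then M2 = (M1 ⊕ M2) ⊕ M1 over the first 7 bytes.
byte 0: (3e xor 66) xor 6c = 58 xor 6c = 34
byte 1: (3f xor 3d) xor 61 = 02 xor 61 = 63
byte 2: (44 xor e2) xor 75 = a6 xor 75 = d3
byte 3: (74 xor b7) xor 6e = c3 xor 6e = ad
byte 4: (ef xor a8) xor 63 = 47 xor 63 = 24
byte 5: (7b xor d1) xor 68 = aa xor 68 = c2
byte 6: (a7 xor 5b) xor 20 = fc xor 20 = dc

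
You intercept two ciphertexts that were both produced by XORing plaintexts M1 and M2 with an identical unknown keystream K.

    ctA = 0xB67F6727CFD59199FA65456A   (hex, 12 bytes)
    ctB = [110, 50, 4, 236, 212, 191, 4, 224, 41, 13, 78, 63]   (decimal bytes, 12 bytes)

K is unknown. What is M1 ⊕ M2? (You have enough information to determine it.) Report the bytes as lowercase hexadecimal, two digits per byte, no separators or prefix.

d84d63cb1b6a9579d3680b55

ctA ⊕ ctB = (M1 ⊕ K) ⊕ (M2 ⊕ K) = M1 ⊕ M2 — the shared key cancels under XOR.
10110110 XOR 01101110 = 11011000
01111111 XOR 00110010 = 01001101
01100111 XOR 00000100 = 01100011
00100111 XOR 11101100 = 11001011
11001111 XOR 11010100 = 00011011
11010101 XOR 10111111 = 01101010
10010001 XOR 00000100 = 10010101
10011001 XOR 11100000 = 01111001
11111010 XOR 00101001 = 11010011
01100101 XOR 00001101 = 01101000
01000101 XOR 01001110 = 00001011
01101010 XOR 00111111 = 01010101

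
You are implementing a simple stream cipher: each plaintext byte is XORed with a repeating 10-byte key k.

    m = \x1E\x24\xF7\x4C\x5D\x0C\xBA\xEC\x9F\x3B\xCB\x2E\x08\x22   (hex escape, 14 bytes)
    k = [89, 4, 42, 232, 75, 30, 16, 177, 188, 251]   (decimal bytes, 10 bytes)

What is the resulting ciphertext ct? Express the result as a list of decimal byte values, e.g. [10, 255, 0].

[71, 32, 221, 164, 22, 18, 170, 93, 35, 192, 146, 42, 34, 202]

The 10-byte key repeats, so the effective keystream is 59 04 2a e8 4b 1e 10 b1 bc fb 59 04 2a e8.
byte 0: 1e ⊕ 59 = 47
byte 1: 24 ⊕ 04 = 20
byte 2: f7 ⊕ 2a = dd
byte 3: 4c ⊕ e8 = a4
byte 4: 5d ⊕ 4b = 16
byte 5: 0c ⊕ 1e = 12
byte 6: ba ⊕ 10 = aa
byte 7: ec ⊕ b1 = 5d
byte 8: 9f ⊕ bc = 23
byte 9: 3b ⊕ fb = c0
byte 10: cb ⊕ 59 = 92
byte 11: 2e ⊕ 04 = 2a
byte 12: 08 ⊕ 2a = 22
byte 13: 22 ⊕ e8 = ca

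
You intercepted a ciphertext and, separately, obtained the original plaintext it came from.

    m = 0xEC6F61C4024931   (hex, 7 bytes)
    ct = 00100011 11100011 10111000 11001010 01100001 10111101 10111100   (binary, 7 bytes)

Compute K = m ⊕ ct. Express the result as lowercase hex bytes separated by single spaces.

Since ct = m ⊕ K, XORing both sides with m gives K = m ⊕ ct.
byte 0: 236 XOR  35 = 207
byte 1: 111 XOR 227 = 140
byte 2:  97 XOR 184 = 217
byte 3: 196 XOR 202 =  14
byte 4:   2 XOR  97 =  99
byte 5:  73 XOR 189 = 244
byte 6:  49 XOR 188 = 141

cf 8c d9 0e 63 f4 8d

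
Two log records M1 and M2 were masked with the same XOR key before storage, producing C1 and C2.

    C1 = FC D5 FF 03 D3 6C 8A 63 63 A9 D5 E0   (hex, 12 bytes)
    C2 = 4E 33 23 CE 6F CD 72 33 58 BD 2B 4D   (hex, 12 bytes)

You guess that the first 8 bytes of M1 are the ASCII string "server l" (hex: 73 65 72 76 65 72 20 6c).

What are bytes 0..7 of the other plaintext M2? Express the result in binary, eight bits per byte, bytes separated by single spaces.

11000001 10000011 10101110 10111011 11011001 11010011 11011000 00111100

First, C1 ⊕ C2 = (M1 ⊕ K) ⊕ (M2 ⊕ K) = M1 ⊕ M2, so the key drops out. Then M2 = (M1 ⊕ M2) ⊕ M1 over the first 8 bytes.
byte 0: (fc XOR 4e) XOR 73 = b2 XOR 73 = c1
byte 1: (d5 XOR 33) XOR 65 = e6 XOR 65 = 83
byte 2: (ff XOR 23) XOR 72 = dc XOR 72 = ae
byte 3: (03 XOR ce) XOR 76 = cd XOR 76 = bb
byte 4: (d3 XOR 6f) XOR 65 = bc XOR 65 = d9
byte 5: (6c XOR cd) XOR 72 = a1 XOR 72 = d3
byte 6: (8a XOR 72) XOR 20 = f8 XOR 20 = d8
byte 7: (63 XOR 33) XOR 6c = 50 XOR 6c = 3c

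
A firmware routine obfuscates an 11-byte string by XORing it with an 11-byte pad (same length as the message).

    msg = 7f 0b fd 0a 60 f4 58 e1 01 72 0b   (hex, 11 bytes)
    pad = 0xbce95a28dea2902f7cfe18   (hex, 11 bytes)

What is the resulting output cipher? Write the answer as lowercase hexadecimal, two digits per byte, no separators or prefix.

c3e2a722be56c8ce7d8c13

7f XOR bc = c3
0b XOR e9 = e2
fd XOR 5a = a7
0a XOR 28 = 22
60 XOR de = be
f4 XOR a2 = 56
58 XOR 90 = c8
e1 XOR 2f = ce
01 XOR 7c = 7d
72 XOR fe = 8c
0b XOR 18 = 13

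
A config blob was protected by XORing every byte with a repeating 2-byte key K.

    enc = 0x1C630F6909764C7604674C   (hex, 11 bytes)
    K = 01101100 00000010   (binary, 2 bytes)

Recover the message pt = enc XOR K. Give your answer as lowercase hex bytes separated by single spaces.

The 2-byte key repeats, so the effective keystream is 6c 02 6c 02 6c 02 6c 02 6c 02 6c.
byte 0: 00011100 ^ 01101100 = 01110000
byte 1: 01100011 ^ 00000010 = 01100001
byte 2: 00001111 ^ 01101100 = 01100011
byte 3: 01101001 ^ 00000010 = 01101011
byte 4: 00001001 ^ 01101100 = 01100101
byte 5: 01110110 ^ 00000010 = 01110100
byte 6: 01001100 ^ 01101100 = 00100000
byte 7: 01110110 ^ 00000010 = 01110100
byte 8: 00000100 ^ 01101100 = 01101000
byte 9: 01100111 ^ 00000010 = 01100101
byte 10: 01001100 ^ 01101100 = 00100000

70 61 63 6b 65 74 20 74 68 65 20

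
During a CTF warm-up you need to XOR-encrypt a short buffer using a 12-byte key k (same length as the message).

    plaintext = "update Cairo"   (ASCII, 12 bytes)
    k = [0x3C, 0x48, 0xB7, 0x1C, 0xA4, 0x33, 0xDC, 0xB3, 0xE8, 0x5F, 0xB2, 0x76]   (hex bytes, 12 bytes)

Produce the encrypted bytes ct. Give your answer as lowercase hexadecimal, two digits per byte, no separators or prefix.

XOR is its own inverse, so applying the key byte-wise gives the result directly.
75 xor 3c = 49
70 xor 48 = 38
64 xor b7 = d3
61 xor 1c = 7d
74 xor a4 = d0
65 xor 33 = 56
20 xor dc = fc
43 xor b3 = f0
61 xor e8 = 89
69 xor 5f = 36
72 xor b2 = c0
6f xor 76 = 19

4938d37dd056fcf08936c019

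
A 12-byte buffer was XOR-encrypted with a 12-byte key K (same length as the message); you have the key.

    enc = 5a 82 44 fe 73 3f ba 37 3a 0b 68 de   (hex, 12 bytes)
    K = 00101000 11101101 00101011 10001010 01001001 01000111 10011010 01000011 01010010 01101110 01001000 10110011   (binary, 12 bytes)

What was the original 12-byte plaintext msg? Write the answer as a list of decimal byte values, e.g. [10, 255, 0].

 90 xor  40 = 114
130 xor 237 = 111
 68 xor  43 = 111
254 xor 138 = 116
115 xor  73 =  58
 63 xor  71 = 120
186 xor 154 =  32
 55 xor  67 = 116
 58 xor  82 = 104
 11 xor 110 = 101
104 xor  72 =  32
222 xor 179 = 109

[114, 111, 111, 116, 58, 120, 32, 116, 104, 101, 32, 109]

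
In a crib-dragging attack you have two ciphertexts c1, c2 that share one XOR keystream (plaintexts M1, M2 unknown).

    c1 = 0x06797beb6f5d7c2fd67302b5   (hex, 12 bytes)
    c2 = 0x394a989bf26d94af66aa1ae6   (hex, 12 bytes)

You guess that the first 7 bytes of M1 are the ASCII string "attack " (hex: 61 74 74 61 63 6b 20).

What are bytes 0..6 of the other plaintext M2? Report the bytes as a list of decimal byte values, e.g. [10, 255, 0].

[94, 71, 151, 17, 254, 91, 200]

First, c1 ⊕ c2 = (M1 ⊕ K) ⊕ (M2 ⊕ K) = M1 ⊕ M2, so the key drops out. Then M2 = (M1 ⊕ M2) ⊕ M1 over the first 7 bytes.
byte 0: (06 XOR 39) XOR 61 = 3f XOR 61 = 5e
byte 1: (79 XOR 4a) XOR 74 = 33 XOR 74 = 47
byte 2: (7b XOR 98) XOR 74 = e3 XOR 74 = 97
byte 3: (eb XOR 9b) XOR 61 = 70 XOR 61 = 11
byte 4: (6f XOR f2) XOR 63 = 9d XOR 63 = fe
byte 5: (5d XOR 6d) XOR 6b = 30 XOR 6b = 5b
byte 6: (7c XOR 94) XOR 20 = e8 XOR 20 = c8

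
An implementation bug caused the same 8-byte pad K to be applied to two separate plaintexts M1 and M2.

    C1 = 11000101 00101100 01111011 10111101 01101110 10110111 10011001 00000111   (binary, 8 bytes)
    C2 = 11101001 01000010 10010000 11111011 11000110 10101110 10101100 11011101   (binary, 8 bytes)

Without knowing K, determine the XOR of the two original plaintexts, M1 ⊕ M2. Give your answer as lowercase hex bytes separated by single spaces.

2c 6e eb 46 a8 19 35 da

C1 ⊕ C2 = (M1 ⊕ K) ⊕ (M2 ⊕ K) = M1 ⊕ M2 — the shared key cancels under XOR.
c5 ^ e9 = 2c
2c ^ 42 = 6e
7b ^ 90 = eb
bd ^ fb = 46
6e ^ c6 = a8
b7 ^ ae = 19
99 ^ ac = 35
07 ^ dd = da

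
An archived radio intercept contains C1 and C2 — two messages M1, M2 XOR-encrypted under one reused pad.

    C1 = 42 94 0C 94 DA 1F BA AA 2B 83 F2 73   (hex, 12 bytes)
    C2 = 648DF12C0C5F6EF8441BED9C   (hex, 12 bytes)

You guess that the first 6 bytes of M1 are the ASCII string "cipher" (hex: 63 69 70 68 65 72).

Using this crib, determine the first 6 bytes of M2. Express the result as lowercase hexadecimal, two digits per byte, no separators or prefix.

First, C1 ⊕ C2 = (M1 ⊕ K) ⊕ (M2 ⊕ K) = M1 ⊕ M2, so the key drops out. Then M2 = (M1 ⊕ M2) ⊕ M1 over the first 6 bytes.
byte 0: (42 ⊕ 64) ⊕ 63 = 26 ⊕ 63 = 45
byte 1: (94 ⊕ 8d) ⊕ 69 = 19 ⊕ 69 = 70
byte 2: (0c ⊕ f1) ⊕ 70 = fd ⊕ 70 = 8d
byte 3: (94 ⊕ 2c) ⊕ 68 = b8 ⊕ 68 = d0
byte 4: (da ⊕ 0c) ⊕ 65 = d6 ⊕ 65 = b3
byte 5: (1f ⊕ 5f) ⊕ 72 = 40 ⊕ 72 = 32

45708dd0b332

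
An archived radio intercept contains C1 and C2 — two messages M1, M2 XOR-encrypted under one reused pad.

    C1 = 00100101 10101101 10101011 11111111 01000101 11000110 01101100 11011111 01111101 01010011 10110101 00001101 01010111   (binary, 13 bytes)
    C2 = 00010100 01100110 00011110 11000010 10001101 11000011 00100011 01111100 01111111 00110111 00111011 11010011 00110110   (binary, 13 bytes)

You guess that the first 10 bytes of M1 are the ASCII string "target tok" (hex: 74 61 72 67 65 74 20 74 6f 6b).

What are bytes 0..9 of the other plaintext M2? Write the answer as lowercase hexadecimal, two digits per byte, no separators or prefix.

45aac75aad716fd76d0f

First, C1 ⊕ C2 = (M1 ⊕ K) ⊕ (M2 ⊕ K) = M1 ⊕ M2, so the key drops out. Then M2 = (M1 ⊕ M2) ⊕ M1 over the first 10 bytes.
byte 0: (25 ⊕ 14) ⊕ 74 = 31 ⊕ 74 = 45
byte 1: (ad ⊕ 66) ⊕ 61 = cb ⊕ 61 = aa
byte 2: (ab ⊕ 1e) ⊕ 72 = b5 ⊕ 72 = c7
byte 3: (ff ⊕ c2) ⊕ 67 = 3d ⊕ 67 = 5a
byte 4: (45 ⊕ 8d) ⊕ 65 = c8 ⊕ 65 = ad
byte 5: (c6 ⊕ c3) ⊕ 74 = 05 ⊕ 74 = 71
byte 6: (6c ⊕ 23) ⊕ 20 = 4f ⊕ 20 = 6f
byte 7: (df ⊕ 7c) ⊕ 74 = a3 ⊕ 74 = d7
byte 8: (7d ⊕ 7f) ⊕ 6f = 02 ⊕ 6f = 6d
byte 9: (53 ⊕ 37) ⊕ 6b = 64 ⊕ 6b = 0f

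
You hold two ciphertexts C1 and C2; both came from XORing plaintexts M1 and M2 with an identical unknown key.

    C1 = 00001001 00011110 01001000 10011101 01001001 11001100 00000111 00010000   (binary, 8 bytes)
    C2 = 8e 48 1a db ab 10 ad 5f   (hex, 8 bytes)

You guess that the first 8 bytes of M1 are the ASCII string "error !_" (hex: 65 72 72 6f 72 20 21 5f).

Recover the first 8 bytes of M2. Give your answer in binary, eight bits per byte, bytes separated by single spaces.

11100010 00100100 00100000 00101001 10010000 11111100 10001011 00010000

First, C1 ⊕ C2 = (M1 ⊕ K) ⊕ (M2 ⊕ K) = M1 ⊕ M2, so the key drops out. Then M2 = (M1 ⊕ M2) ⊕ M1 over the first 8 bytes.
byte 0: (09 ^ 8e) ^ 65 = 87 ^ 65 = e2
byte 1: (1e ^ 48) ^ 72 = 56 ^ 72 = 24
byte 2: (48 ^ 1a) ^ 72 = 52 ^ 72 = 20
byte 3: (9d ^ db) ^ 6f = 46 ^ 6f = 29
byte 4: (49 ^ ab) ^ 72 = e2 ^ 72 = 90
byte 5: (cc ^ 10) ^ 20 = dc ^ 20 = fc
byte 6: (07 ^ ad) ^ 21 = aa ^ 21 = 8b
byte 7: (10 ^ 5f) ^ 5f = 4f ^ 5f = 10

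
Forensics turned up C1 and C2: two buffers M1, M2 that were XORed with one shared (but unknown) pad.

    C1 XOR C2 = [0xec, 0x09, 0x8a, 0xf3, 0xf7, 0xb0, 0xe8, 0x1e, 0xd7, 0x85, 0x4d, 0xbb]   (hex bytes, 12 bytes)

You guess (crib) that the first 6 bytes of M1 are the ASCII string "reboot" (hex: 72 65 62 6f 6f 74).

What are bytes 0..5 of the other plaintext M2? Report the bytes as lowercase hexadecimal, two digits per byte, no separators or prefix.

9e6ce89c98c4

Since C1 ⊕ C2 = M1 ⊕ M2, XORing with the guessed M1 bytes yields the corresponding M2 bytes: M2 = (C1 ⊕ C2) ⊕ M1.
byte 0: ec xor 72 = 9e
byte 1: 09 xor 65 = 6c
byte 2: 8a xor 62 = e8
byte 3: f3 xor 6f = 9c
byte 4: f7 xor 6f = 98
byte 5: b0 xor 74 = c4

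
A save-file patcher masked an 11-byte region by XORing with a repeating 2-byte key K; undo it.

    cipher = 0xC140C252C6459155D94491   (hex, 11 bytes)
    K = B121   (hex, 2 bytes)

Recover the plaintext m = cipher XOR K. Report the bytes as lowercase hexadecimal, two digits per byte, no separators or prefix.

7061737377642074686520

The 2-byte key repeats, so the effective keystream is b1 21 b1 21 b1 21 b1 21 b1 21 b1.
byte 0: c1 XOR b1 = 70
byte 1: 40 XOR 21 = 61
byte 2: c2 XOR b1 = 73
byte 3: 52 XOR 21 = 73
byte 4: c6 XOR b1 = 77
byte 5: 45 XOR 21 = 64
byte 6: 91 XOR b1 = 20
byte 7: 55 XOR 21 = 74
byte 8: d9 XOR b1 = 68
byte 9: 44 XOR 21 = 65
byte 10: 91 XOR b1 = 20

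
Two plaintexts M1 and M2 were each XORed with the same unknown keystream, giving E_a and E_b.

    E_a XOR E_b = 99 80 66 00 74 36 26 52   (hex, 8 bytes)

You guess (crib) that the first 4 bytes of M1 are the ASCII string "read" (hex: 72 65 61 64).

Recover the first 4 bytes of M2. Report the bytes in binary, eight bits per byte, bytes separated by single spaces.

Since E_a ⊕ E_b = M1 ⊕ M2, XORing with the guessed M1 bytes yields the corresponding M2 bytes: M2 = (E_a ⊕ E_b) ⊕ M1.
99 xor 72 = eb
80 xor 65 = e5
66 xor 61 = 07
00 xor 64 = 64

11101011 11100101 00000111 01100100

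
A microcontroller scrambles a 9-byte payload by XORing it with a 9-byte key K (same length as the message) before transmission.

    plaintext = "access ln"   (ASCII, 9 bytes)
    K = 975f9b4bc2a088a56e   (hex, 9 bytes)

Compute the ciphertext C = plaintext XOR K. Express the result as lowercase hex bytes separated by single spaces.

f6 3c f8 2e b1 d3 a8 c9 00

byte 0: 01100001 ^ 10010111 = 11110110
byte 1: 01100011 ^ 01011111 = 00111100
byte 2: 01100011 ^ 10011011 = 11111000
byte 3: 01100101 ^ 01001011 = 00101110
byte 4: 01110011 ^ 11000010 = 10110001
byte 5: 01110011 ^ 10100000 = 11010011
byte 6: 00100000 ^ 10001000 = 10101000
byte 7: 01101100 ^ 10100101 = 11001001
byte 8: 01101110 ^ 01101110 = 00000000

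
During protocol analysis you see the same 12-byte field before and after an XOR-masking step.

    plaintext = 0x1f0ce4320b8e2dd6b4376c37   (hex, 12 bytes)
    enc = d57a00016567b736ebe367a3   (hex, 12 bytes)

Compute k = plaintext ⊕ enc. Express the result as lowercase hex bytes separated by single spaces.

ca 76 e4 33 6e e9 9a e0 5f d4 0b 94

Since enc = plaintext ⊕ k, XORing both sides with plaintext gives k = plaintext ⊕ enc.
 31 xor 213 = 202
 12 xor 122 = 118
228 xor   0 = 228
 50 xor   1 =  51
 11 xor 101 = 110
142 xor 103 = 233
 45 xor 183 = 154
214 xor  54 = 224
180 xor 235 =  95
 55 xor 227 = 212
108 xor 103 =  11
 55 xor 163 = 148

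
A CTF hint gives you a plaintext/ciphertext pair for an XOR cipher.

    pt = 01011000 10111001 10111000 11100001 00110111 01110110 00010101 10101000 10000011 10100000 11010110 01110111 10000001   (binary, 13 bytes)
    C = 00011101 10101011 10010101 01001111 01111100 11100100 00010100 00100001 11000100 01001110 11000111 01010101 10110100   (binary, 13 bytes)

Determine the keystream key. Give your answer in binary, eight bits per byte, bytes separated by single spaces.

Since C = pt ⊕ key, XORing both sides with pt gives key = pt ⊕ C.
byte 0: 58 ⊕ 1d = 45
byte 1: b9 ⊕ ab = 12
byte 2: b8 ⊕ 95 = 2d
byte 3: e1 ⊕ 4f = ae
byte 4: 37 ⊕ 7c = 4b
byte 5: 76 ⊕ e4 = 92
byte 6: 15 ⊕ 14 = 01
byte 7: a8 ⊕ 21 = 89
byte 8: 83 ⊕ c4 = 47
byte 9: a0 ⊕ 4e = ee
byte 10: d6 ⊕ c7 = 11
byte 11: 77 ⊕ 55 = 22
byte 12: 81 ⊕ b4 = 35

01000101 00010010 00101101 10101110 01001011 10010010 00000001 10001001 01000111 11101110 00010001 00100010 00110101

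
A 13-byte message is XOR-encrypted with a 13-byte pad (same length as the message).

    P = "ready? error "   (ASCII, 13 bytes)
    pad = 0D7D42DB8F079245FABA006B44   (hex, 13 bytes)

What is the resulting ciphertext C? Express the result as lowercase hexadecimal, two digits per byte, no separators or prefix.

XOR is its own inverse, so applying the key byte-wise gives the result directly.
byte 0: 114 XOR  13 = 127
byte 1: 101 XOR 125 =  24
byte 2:  97 XOR  66 =  35
byte 3: 100 XOR 219 = 191
byte 4: 121 XOR 143 = 246
byte 5:  63 XOR   7 =  56
byte 6:  32 XOR 146 = 178
byte 7: 101 XOR  69 =  32
byte 8: 114 XOR 250 = 136
byte 9: 114 XOR 186 = 200
byte 10: 111 XOR   0 = 111
byte 11: 114 XOR 107 =  25
byte 12:  32 XOR  68 = 100

7f1823bff638b22088c86f1964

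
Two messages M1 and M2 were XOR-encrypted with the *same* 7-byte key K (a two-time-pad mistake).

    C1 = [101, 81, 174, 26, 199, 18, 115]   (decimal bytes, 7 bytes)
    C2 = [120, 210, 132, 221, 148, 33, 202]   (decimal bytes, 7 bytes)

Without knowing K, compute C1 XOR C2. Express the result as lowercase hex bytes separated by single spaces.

C1 ⊕ C2 = (M1 ⊕ K) ⊕ (M2 ⊕ K) = M1 ⊕ M2 — the shared key cancels under XOR.
byte 0: 101 xor 120 =  29
byte 1:  81 xor 210 = 131
byte 2: 174 xor 132 =  42
byte 3:  26 xor 221 = 199
byte 4: 199 xor 148 =  83
byte 5:  18 xor  33 =  51
byte 6: 115 xor 202 = 185

1d 83 2a c7 53 33 b9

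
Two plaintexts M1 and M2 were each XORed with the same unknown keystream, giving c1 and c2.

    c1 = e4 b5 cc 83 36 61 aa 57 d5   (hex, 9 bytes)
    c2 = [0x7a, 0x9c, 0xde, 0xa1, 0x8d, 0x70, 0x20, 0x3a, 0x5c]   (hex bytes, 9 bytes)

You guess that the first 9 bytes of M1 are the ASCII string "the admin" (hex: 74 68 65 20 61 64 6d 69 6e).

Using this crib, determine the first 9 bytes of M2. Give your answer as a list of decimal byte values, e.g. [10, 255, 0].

First, c1 ⊕ c2 = (M1 ⊕ K) ⊕ (M2 ⊕ K) = M1 ⊕ M2, so the key drops out. Then M2 = (M1 ⊕ M2) ⊕ M1 over the first 9 bytes.
byte 0: (e4 ^ 7a) ^ 74 = 9e ^ 74 = ea
byte 1: (b5 ^ 9c) ^ 68 = 29 ^ 68 = 41
byte 2: (cc ^ de) ^ 65 = 12 ^ 65 = 77
byte 3: (83 ^ a1) ^ 20 = 22 ^ 20 = 02
byte 4: (36 ^ 8d) ^ 61 = bb ^ 61 = da
byte 5: (61 ^ 70) ^ 64 = 11 ^ 64 = 75
byte 6: (aa ^ 20) ^ 6d = 8a ^ 6d = e7
byte 7: (57 ^ 3a) ^ 69 = 6d ^ 69 = 04
byte 8: (d5 ^ 5c) ^ 6e = 89 ^ 6e = e7

[234, 65, 119, 2, 218, 117, 231, 4, 231]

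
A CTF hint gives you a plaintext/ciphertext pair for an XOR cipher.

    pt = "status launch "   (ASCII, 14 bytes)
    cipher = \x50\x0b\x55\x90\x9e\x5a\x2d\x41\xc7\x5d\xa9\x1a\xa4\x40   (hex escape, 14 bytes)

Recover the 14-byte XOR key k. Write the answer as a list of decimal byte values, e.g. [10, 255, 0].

Since cipher = pt ⊕ k, XORing both sides with pt gives k = pt ⊕ cipher.
byte 0: 01110011 XOR 01010000 = 00100011
byte 1: 01110100 XOR 00001011 = 01111111
byte 2: 01100001 XOR 01010101 = 00110100
byte 3: 01110100 XOR 10010000 = 11100100
byte 4: 01110101 XOR 10011110 = 11101011
byte 5: 01110011 XOR 01011010 = 00101001
byte 6: 00100000 XOR 00101101 = 00001101
byte 7: 01101100 XOR 01000001 = 00101101
byte 8: 01100001 XOR 11000111 = 10100110
byte 9: 01110101 XOR 01011101 = 00101000
byte 10: 01101110 XOR 10101001 = 11000111
byte 11: 01100011 XOR 00011010 = 01111001
byte 12: 01101000 XOR 10100100 = 11001100
byte 13: 00100000 XOR 01000000 = 01100000

[35, 127, 52, 228, 235, 41, 13, 45, 166, 40, 199, 121, 204, 96]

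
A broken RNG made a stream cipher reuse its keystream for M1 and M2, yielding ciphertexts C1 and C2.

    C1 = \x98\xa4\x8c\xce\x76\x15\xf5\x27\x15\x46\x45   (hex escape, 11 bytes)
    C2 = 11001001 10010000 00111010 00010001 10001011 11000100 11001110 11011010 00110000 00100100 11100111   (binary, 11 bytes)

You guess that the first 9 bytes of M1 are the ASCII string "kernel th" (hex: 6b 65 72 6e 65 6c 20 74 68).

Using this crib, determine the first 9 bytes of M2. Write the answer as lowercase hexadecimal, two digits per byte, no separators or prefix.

First, C1 ⊕ C2 = (M1 ⊕ K) ⊕ (M2 ⊕ K) = M1 ⊕ M2, so the key drops out. Then M2 = (M1 ⊕ M2) ⊕ M1 over the first 9 bytes.
byte 0: (98 xor c9) xor 6b = 51 xor 6b = 3a
byte 1: (a4 xor 90) xor 65 = 34 xor 65 = 51
byte 2: (8c xor 3a) xor 72 = b6 xor 72 = c4
byte 3: (ce xor 11) xor 6e = df xor 6e = b1
byte 4: (76 xor 8b) xor 65 = fd xor 65 = 98
byte 5: (15 xor c4) xor 6c = d1 xor 6c = bd
byte 6: (f5 xor ce) xor 20 = 3b xor 20 = 1b
byte 7: (27 xor da) xor 74 = fd xor 74 = 89
byte 8: (15 xor 30) xor 68 = 25 xor 68 = 4d

3a51c4b198bd1b894d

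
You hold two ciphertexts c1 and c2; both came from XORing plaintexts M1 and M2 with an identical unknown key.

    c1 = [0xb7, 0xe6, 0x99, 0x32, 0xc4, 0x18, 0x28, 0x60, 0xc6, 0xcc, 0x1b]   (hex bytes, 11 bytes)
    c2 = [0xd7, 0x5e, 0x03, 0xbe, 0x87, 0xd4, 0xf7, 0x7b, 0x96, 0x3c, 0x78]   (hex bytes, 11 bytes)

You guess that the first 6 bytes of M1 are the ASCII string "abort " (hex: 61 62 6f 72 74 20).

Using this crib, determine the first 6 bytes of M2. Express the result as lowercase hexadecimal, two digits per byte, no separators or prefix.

First, c1 ⊕ c2 = (M1 ⊕ K) ⊕ (M2 ⊕ K) = M1 ⊕ M2, so the key drops out. Then M2 = (M1 ⊕ M2) ⊕ M1 over the first 6 bytes.
byte 0: (b7 xor d7) xor 61 = 60 xor 61 = 01
byte 1: (e6 xor 5e) xor 62 = b8 xor 62 = da
byte 2: (99 xor 03) xor 6f = 9a xor 6f = f5
byte 3: (32 xor be) xor 72 = 8c xor 72 = fe
byte 4: (c4 xor 87) xor 74 = 43 xor 74 = 37
byte 5: (18 xor d4) xor 20 = cc xor 20 = ec

01daf5fe37ec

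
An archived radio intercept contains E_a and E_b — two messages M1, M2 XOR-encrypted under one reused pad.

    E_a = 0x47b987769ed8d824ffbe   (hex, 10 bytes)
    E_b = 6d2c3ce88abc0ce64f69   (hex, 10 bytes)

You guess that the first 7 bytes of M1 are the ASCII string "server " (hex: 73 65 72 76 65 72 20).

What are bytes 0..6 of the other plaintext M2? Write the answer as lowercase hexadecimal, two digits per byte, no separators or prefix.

59f0c9e87116f4

First, E_a ⊕ E_b = (M1 ⊕ K) ⊕ (M2 ⊕ K) = M1 ⊕ M2, so the key drops out. Then M2 = (M1 ⊕ M2) ⊕ M1 over the first 7 bytes.
byte 0: (47 xor 6d) xor 73 = 2a xor 73 = 59
byte 1: (b9 xor 2c) xor 65 = 95 xor 65 = f0
byte 2: (87 xor 3c) xor 72 = bb xor 72 = c9
byte 3: (76 xor e8) xor 76 = 9e xor 76 = e8
byte 4: (9e xor 8a) xor 65 = 14 xor 65 = 71
byte 5: (d8 xor bc) xor 72 = 64 xor 72 = 16
byte 6: (d8 xor 0c) xor 20 = d4 xor 20 = f4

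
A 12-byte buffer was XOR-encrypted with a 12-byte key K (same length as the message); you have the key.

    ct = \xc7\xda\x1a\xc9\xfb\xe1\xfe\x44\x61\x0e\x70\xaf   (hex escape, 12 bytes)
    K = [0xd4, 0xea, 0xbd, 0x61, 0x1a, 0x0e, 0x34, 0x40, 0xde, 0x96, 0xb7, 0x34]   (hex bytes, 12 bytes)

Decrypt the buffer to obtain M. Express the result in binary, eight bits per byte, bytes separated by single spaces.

00010011 00110000 10100111 10101000 11100001 11101111 11001010 00000100 10111111 10011000 11000111 10011011

byte 0: 199 ^ 212 =  19
byte 1: 218 ^ 234 =  48
byte 2:  26 ^ 189 = 167
byte 3: 201 ^  97 = 168
byte 4: 251 ^  26 = 225
byte 5: 225 ^  14 = 239
byte 6: 254 ^  52 = 202
byte 7:  68 ^  64 =   4
byte 8:  97 ^ 222 = 191
byte 9:  14 ^ 150 = 152
byte 10: 112 ^ 183 = 199
byte 11: 175 ^  52 = 155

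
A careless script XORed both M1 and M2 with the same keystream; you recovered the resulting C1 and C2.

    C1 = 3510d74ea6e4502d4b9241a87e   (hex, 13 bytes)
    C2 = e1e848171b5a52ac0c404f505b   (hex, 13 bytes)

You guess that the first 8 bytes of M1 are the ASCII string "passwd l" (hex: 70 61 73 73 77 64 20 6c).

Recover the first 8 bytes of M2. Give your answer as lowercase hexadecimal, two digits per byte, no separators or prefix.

First, C1 ⊕ C2 = (M1 ⊕ K) ⊕ (M2 ⊕ K) = M1 ⊕ M2, so the key drops out. Then M2 = (M1 ⊕ M2) ⊕ M1 over the first 8 bytes.
byte 0: (35 XOR e1) XOR 70 = d4 XOR 70 = a4
byte 1: (10 XOR e8) XOR 61 = f8 XOR 61 = 99
byte 2: (d7 XOR 48) XOR 73 = 9f XOR 73 = ec
byte 3: (4e XOR 17) XOR 73 = 59 XOR 73 = 2a
byte 4: (a6 XOR 1b) XOR 77 = bd XOR 77 = ca
byte 5: (e4 XOR 5a) XOR 64 = be XOR 64 = da
byte 6: (50 XOR 52) XOR 20 = 02 XOR 20 = 22
byte 7: (2d XOR ac) XOR 6c = 81 XOR 6c = ed

a499ec2acada22ed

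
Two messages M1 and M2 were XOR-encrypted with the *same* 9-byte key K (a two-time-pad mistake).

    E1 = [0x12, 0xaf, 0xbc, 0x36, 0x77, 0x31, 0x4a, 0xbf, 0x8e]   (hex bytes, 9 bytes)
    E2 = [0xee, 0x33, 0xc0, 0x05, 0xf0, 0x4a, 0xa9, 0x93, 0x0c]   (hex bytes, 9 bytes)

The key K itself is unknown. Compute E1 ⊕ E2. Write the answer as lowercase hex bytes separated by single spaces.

E1 ⊕ E2 = (M1 ⊕ K) ⊕ (M2 ⊕ K) = M1 ⊕ M2 — the shared key cancels under XOR.
byte 0: 12 XOR ee = fc
byte 1: af XOR 33 = 9c
byte 2: bc XOR c0 = 7c
byte 3: 36 XOR 05 = 33
byte 4: 77 XOR f0 = 87
byte 5: 31 XOR 4a = 7b
byte 6: 4a XOR a9 = e3
byte 7: bf XOR 93 = 2c
byte 8: 8e XOR 0c = 82

fc 9c 7c 33 87 7b e3 2c 82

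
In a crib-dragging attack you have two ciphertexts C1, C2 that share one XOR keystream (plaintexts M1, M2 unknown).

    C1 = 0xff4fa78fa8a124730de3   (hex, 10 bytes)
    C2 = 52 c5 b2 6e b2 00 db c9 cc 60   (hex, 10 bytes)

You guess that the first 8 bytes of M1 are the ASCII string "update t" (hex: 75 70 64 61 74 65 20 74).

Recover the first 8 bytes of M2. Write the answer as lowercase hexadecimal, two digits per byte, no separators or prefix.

d8fa71806ec4dfce

First, C1 ⊕ C2 = (M1 ⊕ K) ⊕ (M2 ⊕ K) = M1 ⊕ M2, so the key drops out. Then M2 = (M1 ⊕ M2) ⊕ M1 over the first 8 bytes.
byte 0: (ff ⊕ 52) ⊕ 75 = ad ⊕ 75 = d8
byte 1: (4f ⊕ c5) ⊕ 70 = 8a ⊕ 70 = fa
byte 2: (a7 ⊕ b2) ⊕ 64 = 15 ⊕ 64 = 71
byte 3: (8f ⊕ 6e) ⊕ 61 = e1 ⊕ 61 = 80
byte 4: (a8 ⊕ b2) ⊕ 74 = 1a ⊕ 74 = 6e
byte 5: (a1 ⊕ 00) ⊕ 65 = a1 ⊕ 65 = c4
byte 6: (24 ⊕ db) ⊕ 20 = ff ⊕ 20 = df
byte 7: (73 ⊕ c9) ⊕ 74 = ba ⊕ 74 = ce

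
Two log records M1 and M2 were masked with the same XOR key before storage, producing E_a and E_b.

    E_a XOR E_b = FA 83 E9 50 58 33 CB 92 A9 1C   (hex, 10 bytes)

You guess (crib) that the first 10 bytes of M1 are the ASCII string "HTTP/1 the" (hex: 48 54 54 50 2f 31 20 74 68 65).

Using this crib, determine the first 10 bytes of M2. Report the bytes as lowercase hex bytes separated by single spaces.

Since E_a ⊕ E_b = M1 ⊕ M2, XORing with the guessed M1 bytes yields the corresponding M2 bytes: M2 = (E_a ⊕ E_b) ⊕ M1.
byte 0: 250 ^  72 = 178
byte 1: 131 ^  84 = 215
byte 2: 233 ^  84 = 189
byte 3:  80 ^  80 =   0
byte 4:  88 ^  47 = 119
byte 5:  51 ^  49 =   2
byte 6: 203 ^  32 = 235
byte 7: 146 ^ 116 = 230
byte 8: 169 ^ 104 = 193
byte 9:  28 ^ 101 = 121

b2 d7 bd 00 77 02 eb e6 c1 79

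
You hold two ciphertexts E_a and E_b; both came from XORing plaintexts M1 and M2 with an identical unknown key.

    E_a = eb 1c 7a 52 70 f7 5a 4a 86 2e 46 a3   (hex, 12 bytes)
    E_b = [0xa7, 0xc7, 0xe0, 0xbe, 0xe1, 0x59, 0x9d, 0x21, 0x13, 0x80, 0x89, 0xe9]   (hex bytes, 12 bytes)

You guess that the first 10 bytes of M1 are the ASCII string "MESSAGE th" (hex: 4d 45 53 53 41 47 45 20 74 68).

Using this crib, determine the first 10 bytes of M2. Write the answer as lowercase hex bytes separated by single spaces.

First, E_a ⊕ E_b = (M1 ⊕ K) ⊕ (M2 ⊕ K) = M1 ⊕ M2, so the key drops out. Then M2 = (M1 ⊕ M2) ⊕ M1 over the first 10 bytes.
byte 0: (eb ⊕ a7) ⊕ 4d = 4c ⊕ 4d = 01
byte 1: (1c ⊕ c7) ⊕ 45 = db ⊕ 45 = 9e
byte 2: (7a ⊕ e0) ⊕ 53 = 9a ⊕ 53 = c9
byte 3: (52 ⊕ be) ⊕ 53 = ec ⊕ 53 = bf
byte 4: (70 ⊕ e1) ⊕ 41 = 91 ⊕ 41 = d0
byte 5: (f7 ⊕ 59) ⊕ 47 = ae ⊕ 47 = e9
byte 6: (5a ⊕ 9d) ⊕ 45 = c7 ⊕ 45 = 82
byte 7: (4a ⊕ 21) ⊕ 20 = 6b ⊕ 20 = 4b
byte 8: (86 ⊕ 13) ⊕ 74 = 95 ⊕ 74 = e1
byte 9: (2e ⊕ 80) ⊕ 68 = ae ⊕ 68 = c6

01 9e c9 bf d0 e9 82 4b e1 c6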